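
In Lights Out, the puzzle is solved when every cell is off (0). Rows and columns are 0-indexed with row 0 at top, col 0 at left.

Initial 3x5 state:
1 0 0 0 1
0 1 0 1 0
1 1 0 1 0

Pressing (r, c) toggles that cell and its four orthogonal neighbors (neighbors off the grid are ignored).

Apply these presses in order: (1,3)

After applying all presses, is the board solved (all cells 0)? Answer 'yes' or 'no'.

Answer: no

Derivation:
After press 1 at (1,3):
1 0 0 1 1
0 1 1 0 1
1 1 0 0 0

Lights still on: 8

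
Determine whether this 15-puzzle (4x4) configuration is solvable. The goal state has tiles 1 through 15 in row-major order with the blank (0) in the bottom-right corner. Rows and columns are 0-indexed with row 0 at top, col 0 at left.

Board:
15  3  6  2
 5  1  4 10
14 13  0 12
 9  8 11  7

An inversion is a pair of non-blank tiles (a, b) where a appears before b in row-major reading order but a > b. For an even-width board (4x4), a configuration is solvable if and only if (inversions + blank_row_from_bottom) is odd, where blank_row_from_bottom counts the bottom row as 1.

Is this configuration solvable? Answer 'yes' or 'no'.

Answer: yes

Derivation:
Inversions: 45
Blank is in row 2 (0-indexed from top), which is row 2 counting from the bottom (bottom = 1).
45 + 2 = 47, which is odd, so the puzzle is solvable.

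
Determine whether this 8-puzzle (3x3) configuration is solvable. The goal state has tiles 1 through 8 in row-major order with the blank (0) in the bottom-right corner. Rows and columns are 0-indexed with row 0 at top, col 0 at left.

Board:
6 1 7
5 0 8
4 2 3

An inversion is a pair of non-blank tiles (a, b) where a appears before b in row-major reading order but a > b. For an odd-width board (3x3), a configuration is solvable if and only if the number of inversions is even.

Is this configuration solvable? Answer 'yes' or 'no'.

Answer: no

Derivation:
Inversions (pairs i<j in row-major order where tile[i] > tile[j] > 0): 17
17 is odd, so the puzzle is not solvable.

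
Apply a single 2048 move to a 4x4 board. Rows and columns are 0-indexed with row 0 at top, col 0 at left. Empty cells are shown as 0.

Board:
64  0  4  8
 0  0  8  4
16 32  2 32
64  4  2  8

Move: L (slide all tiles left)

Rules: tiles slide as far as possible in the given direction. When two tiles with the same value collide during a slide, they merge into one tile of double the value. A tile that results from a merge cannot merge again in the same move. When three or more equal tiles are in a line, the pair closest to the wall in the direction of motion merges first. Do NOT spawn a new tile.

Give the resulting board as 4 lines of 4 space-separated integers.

Slide left:
row 0: [64, 0, 4, 8] -> [64, 4, 8, 0]
row 1: [0, 0, 8, 4] -> [8, 4, 0, 0]
row 2: [16, 32, 2, 32] -> [16, 32, 2, 32]
row 3: [64, 4, 2, 8] -> [64, 4, 2, 8]

Answer: 64  4  8  0
 8  4  0  0
16 32  2 32
64  4  2  8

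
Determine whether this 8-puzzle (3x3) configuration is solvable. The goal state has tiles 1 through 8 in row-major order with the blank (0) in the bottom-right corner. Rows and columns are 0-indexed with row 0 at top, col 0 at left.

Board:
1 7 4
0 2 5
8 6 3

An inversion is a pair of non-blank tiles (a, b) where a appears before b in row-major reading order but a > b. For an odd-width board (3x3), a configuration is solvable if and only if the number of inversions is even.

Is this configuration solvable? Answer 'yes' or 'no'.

Answer: no

Derivation:
Inversions (pairs i<j in row-major order where tile[i] > tile[j] > 0): 11
11 is odd, so the puzzle is not solvable.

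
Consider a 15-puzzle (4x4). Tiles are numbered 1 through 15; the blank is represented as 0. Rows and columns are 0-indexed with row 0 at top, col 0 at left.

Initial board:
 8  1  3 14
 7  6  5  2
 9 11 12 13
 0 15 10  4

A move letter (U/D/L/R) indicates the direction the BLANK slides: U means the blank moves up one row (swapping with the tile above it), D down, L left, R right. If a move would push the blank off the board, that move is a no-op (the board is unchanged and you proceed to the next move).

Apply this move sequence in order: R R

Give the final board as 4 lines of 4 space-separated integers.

Answer:  8  1  3 14
 7  6  5  2
 9 11 12 13
15 10  0  4

Derivation:
After move 1 (R):
 8  1  3 14
 7  6  5  2
 9 11 12 13
15  0 10  4

After move 2 (R):
 8  1  3 14
 7  6  5  2
 9 11 12 13
15 10  0  4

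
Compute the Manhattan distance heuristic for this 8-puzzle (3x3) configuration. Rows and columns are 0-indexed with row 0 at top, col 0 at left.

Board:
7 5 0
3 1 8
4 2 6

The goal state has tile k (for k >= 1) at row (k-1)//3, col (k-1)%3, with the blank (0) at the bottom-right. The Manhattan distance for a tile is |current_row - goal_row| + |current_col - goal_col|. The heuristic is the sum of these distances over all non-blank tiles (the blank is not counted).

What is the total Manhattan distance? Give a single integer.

Answer: 14

Derivation:
Tile 7: (0,0)->(2,0) = 2
Tile 5: (0,1)->(1,1) = 1
Tile 3: (1,0)->(0,2) = 3
Tile 1: (1,1)->(0,0) = 2
Tile 8: (1,2)->(2,1) = 2
Tile 4: (2,0)->(1,0) = 1
Tile 2: (2,1)->(0,1) = 2
Tile 6: (2,2)->(1,2) = 1
Sum: 2 + 1 + 3 + 2 + 2 + 1 + 2 + 1 = 14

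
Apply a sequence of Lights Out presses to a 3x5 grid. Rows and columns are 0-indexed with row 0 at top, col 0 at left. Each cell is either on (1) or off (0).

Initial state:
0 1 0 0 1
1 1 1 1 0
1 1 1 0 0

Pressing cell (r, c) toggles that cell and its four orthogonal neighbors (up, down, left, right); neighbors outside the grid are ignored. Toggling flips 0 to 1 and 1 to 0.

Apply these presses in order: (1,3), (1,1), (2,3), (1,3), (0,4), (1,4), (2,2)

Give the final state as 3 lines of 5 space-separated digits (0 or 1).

Answer: 0 0 0 1 1
0 0 1 1 0
1 1 1 0 0

Derivation:
After press 1 at (1,3):
0 1 0 1 1
1 1 0 0 1
1 1 1 1 0

After press 2 at (1,1):
0 0 0 1 1
0 0 1 0 1
1 0 1 1 0

After press 3 at (2,3):
0 0 0 1 1
0 0 1 1 1
1 0 0 0 1

After press 4 at (1,3):
0 0 0 0 1
0 0 0 0 0
1 0 0 1 1

After press 5 at (0,4):
0 0 0 1 0
0 0 0 0 1
1 0 0 1 1

After press 6 at (1,4):
0 0 0 1 1
0 0 0 1 0
1 0 0 1 0

After press 7 at (2,2):
0 0 0 1 1
0 0 1 1 0
1 1 1 0 0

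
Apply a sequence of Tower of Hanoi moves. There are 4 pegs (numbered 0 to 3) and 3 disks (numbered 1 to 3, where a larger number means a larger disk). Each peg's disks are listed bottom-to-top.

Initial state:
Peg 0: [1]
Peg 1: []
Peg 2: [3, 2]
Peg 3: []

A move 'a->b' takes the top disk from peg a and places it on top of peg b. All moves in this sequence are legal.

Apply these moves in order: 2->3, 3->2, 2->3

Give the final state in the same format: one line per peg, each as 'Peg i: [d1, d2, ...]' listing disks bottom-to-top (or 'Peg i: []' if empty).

After move 1 (2->3):
Peg 0: [1]
Peg 1: []
Peg 2: [3]
Peg 3: [2]

After move 2 (3->2):
Peg 0: [1]
Peg 1: []
Peg 2: [3, 2]
Peg 3: []

After move 3 (2->3):
Peg 0: [1]
Peg 1: []
Peg 2: [3]
Peg 3: [2]

Answer: Peg 0: [1]
Peg 1: []
Peg 2: [3]
Peg 3: [2]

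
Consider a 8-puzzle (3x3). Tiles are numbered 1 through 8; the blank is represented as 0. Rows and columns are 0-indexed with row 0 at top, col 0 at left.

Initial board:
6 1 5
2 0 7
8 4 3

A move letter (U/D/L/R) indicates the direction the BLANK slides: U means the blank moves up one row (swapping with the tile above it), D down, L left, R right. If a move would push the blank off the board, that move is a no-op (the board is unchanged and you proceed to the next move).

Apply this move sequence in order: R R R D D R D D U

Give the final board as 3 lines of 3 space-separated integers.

After move 1 (R):
6 1 5
2 7 0
8 4 3

After move 2 (R):
6 1 5
2 7 0
8 4 3

After move 3 (R):
6 1 5
2 7 0
8 4 3

After move 4 (D):
6 1 5
2 7 3
8 4 0

After move 5 (D):
6 1 5
2 7 3
8 4 0

After move 6 (R):
6 1 5
2 7 3
8 4 0

After move 7 (D):
6 1 5
2 7 3
8 4 0

After move 8 (D):
6 1 5
2 7 3
8 4 0

After move 9 (U):
6 1 5
2 7 0
8 4 3

Answer: 6 1 5
2 7 0
8 4 3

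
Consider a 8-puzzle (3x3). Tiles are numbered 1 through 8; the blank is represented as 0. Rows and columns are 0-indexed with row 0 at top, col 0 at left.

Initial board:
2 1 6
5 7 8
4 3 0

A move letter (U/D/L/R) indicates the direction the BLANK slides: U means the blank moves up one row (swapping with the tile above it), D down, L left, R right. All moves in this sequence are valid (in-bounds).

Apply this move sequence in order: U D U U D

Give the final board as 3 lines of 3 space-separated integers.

Answer: 2 1 6
5 7 0
4 3 8

Derivation:
After move 1 (U):
2 1 6
5 7 0
4 3 8

After move 2 (D):
2 1 6
5 7 8
4 3 0

After move 3 (U):
2 1 6
5 7 0
4 3 8

After move 4 (U):
2 1 0
5 7 6
4 3 8

After move 5 (D):
2 1 6
5 7 0
4 3 8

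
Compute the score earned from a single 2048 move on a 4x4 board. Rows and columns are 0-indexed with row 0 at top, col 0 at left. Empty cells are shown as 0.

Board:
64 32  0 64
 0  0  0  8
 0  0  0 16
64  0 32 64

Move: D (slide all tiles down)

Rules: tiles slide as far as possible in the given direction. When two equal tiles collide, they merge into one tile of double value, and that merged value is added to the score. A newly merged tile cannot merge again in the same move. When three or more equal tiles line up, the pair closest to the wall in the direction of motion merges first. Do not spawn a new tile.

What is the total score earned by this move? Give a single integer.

Slide down:
col 0: [64, 0, 0, 64] -> [0, 0, 0, 128]  score +128 (running 128)
col 1: [32, 0, 0, 0] -> [0, 0, 0, 32]  score +0 (running 128)
col 2: [0, 0, 0, 32] -> [0, 0, 0, 32]  score +0 (running 128)
col 3: [64, 8, 16, 64] -> [64, 8, 16, 64]  score +0 (running 128)
Board after move:
  0   0   0  64
  0   0   0   8
  0   0   0  16
128  32  32  64

Answer: 128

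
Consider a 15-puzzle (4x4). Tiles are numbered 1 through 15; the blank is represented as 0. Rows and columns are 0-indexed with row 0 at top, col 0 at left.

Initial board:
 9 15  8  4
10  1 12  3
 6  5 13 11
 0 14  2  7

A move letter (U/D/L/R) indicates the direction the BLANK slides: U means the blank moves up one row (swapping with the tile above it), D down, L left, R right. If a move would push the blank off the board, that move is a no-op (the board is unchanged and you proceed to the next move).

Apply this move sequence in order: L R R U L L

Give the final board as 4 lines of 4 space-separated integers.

After move 1 (L):
 9 15  8  4
10  1 12  3
 6  5 13 11
 0 14  2  7

After move 2 (R):
 9 15  8  4
10  1 12  3
 6  5 13 11
14  0  2  7

After move 3 (R):
 9 15  8  4
10  1 12  3
 6  5 13 11
14  2  0  7

After move 4 (U):
 9 15  8  4
10  1 12  3
 6  5  0 11
14  2 13  7

After move 5 (L):
 9 15  8  4
10  1 12  3
 6  0  5 11
14  2 13  7

After move 6 (L):
 9 15  8  4
10  1 12  3
 0  6  5 11
14  2 13  7

Answer:  9 15  8  4
10  1 12  3
 0  6  5 11
14  2 13  7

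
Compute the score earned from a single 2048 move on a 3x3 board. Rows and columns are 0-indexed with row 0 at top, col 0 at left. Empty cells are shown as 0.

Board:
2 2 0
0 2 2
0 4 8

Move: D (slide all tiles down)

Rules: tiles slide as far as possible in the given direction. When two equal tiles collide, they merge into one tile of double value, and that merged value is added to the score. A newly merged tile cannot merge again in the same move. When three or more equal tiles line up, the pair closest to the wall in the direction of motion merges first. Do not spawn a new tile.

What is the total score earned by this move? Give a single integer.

Slide down:
col 0: [2, 0, 0] -> [0, 0, 2]  score +0 (running 0)
col 1: [2, 2, 4] -> [0, 4, 4]  score +4 (running 4)
col 2: [0, 2, 8] -> [0, 2, 8]  score +0 (running 4)
Board after move:
0 0 0
0 4 2
2 4 8

Answer: 4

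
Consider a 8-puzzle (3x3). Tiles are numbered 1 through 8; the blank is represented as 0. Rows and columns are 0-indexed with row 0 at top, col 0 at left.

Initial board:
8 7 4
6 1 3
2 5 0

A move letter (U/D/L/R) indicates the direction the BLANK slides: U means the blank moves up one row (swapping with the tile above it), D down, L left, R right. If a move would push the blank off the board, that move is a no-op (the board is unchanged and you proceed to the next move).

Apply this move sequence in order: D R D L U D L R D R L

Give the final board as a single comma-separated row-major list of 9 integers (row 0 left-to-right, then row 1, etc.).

After move 1 (D):
8 7 4
6 1 3
2 5 0

After move 2 (R):
8 7 4
6 1 3
2 5 0

After move 3 (D):
8 7 4
6 1 3
2 5 0

After move 4 (L):
8 7 4
6 1 3
2 0 5

After move 5 (U):
8 7 4
6 0 3
2 1 5

After move 6 (D):
8 7 4
6 1 3
2 0 5

After move 7 (L):
8 7 4
6 1 3
0 2 5

After move 8 (R):
8 7 4
6 1 3
2 0 5

After move 9 (D):
8 7 4
6 1 3
2 0 5

After move 10 (R):
8 7 4
6 1 3
2 5 0

After move 11 (L):
8 7 4
6 1 3
2 0 5

Answer: 8, 7, 4, 6, 1, 3, 2, 0, 5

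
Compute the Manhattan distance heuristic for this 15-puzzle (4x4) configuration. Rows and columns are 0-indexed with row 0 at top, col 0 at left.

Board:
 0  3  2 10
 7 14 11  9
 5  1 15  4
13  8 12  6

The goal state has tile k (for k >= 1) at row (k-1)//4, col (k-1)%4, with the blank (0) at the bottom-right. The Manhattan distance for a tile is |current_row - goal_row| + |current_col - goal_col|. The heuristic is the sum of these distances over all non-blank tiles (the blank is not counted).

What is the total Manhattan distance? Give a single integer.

Tile 3: at (0,1), goal (0,2), distance |0-0|+|1-2| = 1
Tile 2: at (0,2), goal (0,1), distance |0-0|+|2-1| = 1
Tile 10: at (0,3), goal (2,1), distance |0-2|+|3-1| = 4
Tile 7: at (1,0), goal (1,2), distance |1-1|+|0-2| = 2
Tile 14: at (1,1), goal (3,1), distance |1-3|+|1-1| = 2
Tile 11: at (1,2), goal (2,2), distance |1-2|+|2-2| = 1
Tile 9: at (1,3), goal (2,0), distance |1-2|+|3-0| = 4
Tile 5: at (2,0), goal (1,0), distance |2-1|+|0-0| = 1
Tile 1: at (2,1), goal (0,0), distance |2-0|+|1-0| = 3
Tile 15: at (2,2), goal (3,2), distance |2-3|+|2-2| = 1
Tile 4: at (2,3), goal (0,3), distance |2-0|+|3-3| = 2
Tile 13: at (3,0), goal (3,0), distance |3-3|+|0-0| = 0
Tile 8: at (3,1), goal (1,3), distance |3-1|+|1-3| = 4
Tile 12: at (3,2), goal (2,3), distance |3-2|+|2-3| = 2
Tile 6: at (3,3), goal (1,1), distance |3-1|+|3-1| = 4
Sum: 1 + 1 + 4 + 2 + 2 + 1 + 4 + 1 + 3 + 1 + 2 + 0 + 4 + 2 + 4 = 32

Answer: 32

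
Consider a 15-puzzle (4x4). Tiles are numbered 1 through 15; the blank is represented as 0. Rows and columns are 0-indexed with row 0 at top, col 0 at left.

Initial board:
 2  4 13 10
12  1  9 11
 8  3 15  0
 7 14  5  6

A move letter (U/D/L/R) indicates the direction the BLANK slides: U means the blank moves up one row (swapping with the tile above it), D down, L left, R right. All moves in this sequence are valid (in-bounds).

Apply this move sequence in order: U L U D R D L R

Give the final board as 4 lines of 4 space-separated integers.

Answer:  2  4 13 10
12  1  9 11
 8  3 15  0
 7 14  5  6

Derivation:
After move 1 (U):
 2  4 13 10
12  1  9  0
 8  3 15 11
 7 14  5  6

After move 2 (L):
 2  4 13 10
12  1  0  9
 8  3 15 11
 7 14  5  6

After move 3 (U):
 2  4  0 10
12  1 13  9
 8  3 15 11
 7 14  5  6

After move 4 (D):
 2  4 13 10
12  1  0  9
 8  3 15 11
 7 14  5  6

After move 5 (R):
 2  4 13 10
12  1  9  0
 8  3 15 11
 7 14  5  6

After move 6 (D):
 2  4 13 10
12  1  9 11
 8  3 15  0
 7 14  5  6

After move 7 (L):
 2  4 13 10
12  1  9 11
 8  3  0 15
 7 14  5  6

After move 8 (R):
 2  4 13 10
12  1  9 11
 8  3 15  0
 7 14  5  6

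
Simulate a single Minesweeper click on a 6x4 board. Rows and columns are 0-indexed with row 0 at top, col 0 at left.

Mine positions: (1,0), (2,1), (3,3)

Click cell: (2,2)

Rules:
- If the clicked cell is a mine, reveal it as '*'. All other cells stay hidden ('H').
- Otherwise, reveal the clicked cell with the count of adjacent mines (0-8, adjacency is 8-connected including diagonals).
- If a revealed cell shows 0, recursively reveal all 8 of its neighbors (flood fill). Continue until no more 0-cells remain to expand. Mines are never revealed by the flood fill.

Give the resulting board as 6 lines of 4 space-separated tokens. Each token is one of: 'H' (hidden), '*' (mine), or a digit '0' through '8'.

H H H H
H H H H
H H 2 H
H H H H
H H H H
H H H H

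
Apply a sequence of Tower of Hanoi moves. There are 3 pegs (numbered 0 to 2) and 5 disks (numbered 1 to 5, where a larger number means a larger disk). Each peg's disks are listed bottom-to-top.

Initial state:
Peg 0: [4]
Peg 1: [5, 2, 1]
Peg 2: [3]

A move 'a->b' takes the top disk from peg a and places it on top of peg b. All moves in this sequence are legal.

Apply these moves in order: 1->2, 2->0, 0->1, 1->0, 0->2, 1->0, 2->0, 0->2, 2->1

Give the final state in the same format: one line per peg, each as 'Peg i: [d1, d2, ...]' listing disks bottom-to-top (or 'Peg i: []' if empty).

After move 1 (1->2):
Peg 0: [4]
Peg 1: [5, 2]
Peg 2: [3, 1]

After move 2 (2->0):
Peg 0: [4, 1]
Peg 1: [5, 2]
Peg 2: [3]

After move 3 (0->1):
Peg 0: [4]
Peg 1: [5, 2, 1]
Peg 2: [3]

After move 4 (1->0):
Peg 0: [4, 1]
Peg 1: [5, 2]
Peg 2: [3]

After move 5 (0->2):
Peg 0: [4]
Peg 1: [5, 2]
Peg 2: [3, 1]

After move 6 (1->0):
Peg 0: [4, 2]
Peg 1: [5]
Peg 2: [3, 1]

After move 7 (2->0):
Peg 0: [4, 2, 1]
Peg 1: [5]
Peg 2: [3]

After move 8 (0->2):
Peg 0: [4, 2]
Peg 1: [5]
Peg 2: [3, 1]

After move 9 (2->1):
Peg 0: [4, 2]
Peg 1: [5, 1]
Peg 2: [3]

Answer: Peg 0: [4, 2]
Peg 1: [5, 1]
Peg 2: [3]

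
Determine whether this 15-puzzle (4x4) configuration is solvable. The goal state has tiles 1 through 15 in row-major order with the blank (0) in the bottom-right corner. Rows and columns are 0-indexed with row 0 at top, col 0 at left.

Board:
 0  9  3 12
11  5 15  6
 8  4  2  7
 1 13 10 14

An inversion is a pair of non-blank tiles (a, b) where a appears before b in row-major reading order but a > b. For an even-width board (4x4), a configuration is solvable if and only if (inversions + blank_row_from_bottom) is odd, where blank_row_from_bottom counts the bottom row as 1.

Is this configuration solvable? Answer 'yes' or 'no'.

Answer: yes

Derivation:
Inversions: 51
Blank is in row 0 (0-indexed from top), which is row 4 counting from the bottom (bottom = 1).
51 + 4 = 55, which is odd, so the puzzle is solvable.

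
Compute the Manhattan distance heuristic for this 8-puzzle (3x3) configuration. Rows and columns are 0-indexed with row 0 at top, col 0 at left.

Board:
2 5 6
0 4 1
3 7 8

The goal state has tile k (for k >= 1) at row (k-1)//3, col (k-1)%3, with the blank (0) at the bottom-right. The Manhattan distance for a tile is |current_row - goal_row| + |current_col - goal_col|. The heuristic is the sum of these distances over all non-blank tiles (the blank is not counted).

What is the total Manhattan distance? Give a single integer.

Answer: 13

Derivation:
Tile 2: at (0,0), goal (0,1), distance |0-0|+|0-1| = 1
Tile 5: at (0,1), goal (1,1), distance |0-1|+|1-1| = 1
Tile 6: at (0,2), goal (1,2), distance |0-1|+|2-2| = 1
Tile 4: at (1,1), goal (1,0), distance |1-1|+|1-0| = 1
Tile 1: at (1,2), goal (0,0), distance |1-0|+|2-0| = 3
Tile 3: at (2,0), goal (0,2), distance |2-0|+|0-2| = 4
Tile 7: at (2,1), goal (2,0), distance |2-2|+|1-0| = 1
Tile 8: at (2,2), goal (2,1), distance |2-2|+|2-1| = 1
Sum: 1 + 1 + 1 + 1 + 3 + 4 + 1 + 1 = 13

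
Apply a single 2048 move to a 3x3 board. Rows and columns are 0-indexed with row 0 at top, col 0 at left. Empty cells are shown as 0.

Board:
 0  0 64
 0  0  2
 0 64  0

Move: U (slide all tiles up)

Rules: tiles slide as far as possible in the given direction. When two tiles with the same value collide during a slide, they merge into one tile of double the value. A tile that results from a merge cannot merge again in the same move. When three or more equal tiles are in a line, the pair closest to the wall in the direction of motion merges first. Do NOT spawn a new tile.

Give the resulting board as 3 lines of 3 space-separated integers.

Slide up:
col 0: [0, 0, 0] -> [0, 0, 0]
col 1: [0, 0, 64] -> [64, 0, 0]
col 2: [64, 2, 0] -> [64, 2, 0]

Answer:  0 64 64
 0  0  2
 0  0  0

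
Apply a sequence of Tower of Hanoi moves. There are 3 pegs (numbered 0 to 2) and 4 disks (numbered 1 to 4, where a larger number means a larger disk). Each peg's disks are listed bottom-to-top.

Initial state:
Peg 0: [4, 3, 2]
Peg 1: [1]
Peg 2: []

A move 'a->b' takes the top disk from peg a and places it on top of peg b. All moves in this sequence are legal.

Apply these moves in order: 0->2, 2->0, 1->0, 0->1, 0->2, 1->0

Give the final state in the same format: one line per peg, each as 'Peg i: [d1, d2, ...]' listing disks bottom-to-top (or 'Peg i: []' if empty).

Answer: Peg 0: [4, 3, 1]
Peg 1: []
Peg 2: [2]

Derivation:
After move 1 (0->2):
Peg 0: [4, 3]
Peg 1: [1]
Peg 2: [2]

After move 2 (2->0):
Peg 0: [4, 3, 2]
Peg 1: [1]
Peg 2: []

After move 3 (1->0):
Peg 0: [4, 3, 2, 1]
Peg 1: []
Peg 2: []

After move 4 (0->1):
Peg 0: [4, 3, 2]
Peg 1: [1]
Peg 2: []

After move 5 (0->2):
Peg 0: [4, 3]
Peg 1: [1]
Peg 2: [2]

After move 6 (1->0):
Peg 0: [4, 3, 1]
Peg 1: []
Peg 2: [2]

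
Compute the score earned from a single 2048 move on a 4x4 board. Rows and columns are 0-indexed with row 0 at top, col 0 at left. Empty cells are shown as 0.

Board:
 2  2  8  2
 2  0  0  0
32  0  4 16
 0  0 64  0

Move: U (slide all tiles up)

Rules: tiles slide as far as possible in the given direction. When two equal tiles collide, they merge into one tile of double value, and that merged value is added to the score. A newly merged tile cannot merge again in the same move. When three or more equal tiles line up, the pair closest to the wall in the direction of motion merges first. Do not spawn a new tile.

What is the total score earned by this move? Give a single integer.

Slide up:
col 0: [2, 2, 32, 0] -> [4, 32, 0, 0]  score +4 (running 4)
col 1: [2, 0, 0, 0] -> [2, 0, 0, 0]  score +0 (running 4)
col 2: [8, 0, 4, 64] -> [8, 4, 64, 0]  score +0 (running 4)
col 3: [2, 0, 16, 0] -> [2, 16, 0, 0]  score +0 (running 4)
Board after move:
 4  2  8  2
32  0  4 16
 0  0 64  0
 0  0  0  0

Answer: 4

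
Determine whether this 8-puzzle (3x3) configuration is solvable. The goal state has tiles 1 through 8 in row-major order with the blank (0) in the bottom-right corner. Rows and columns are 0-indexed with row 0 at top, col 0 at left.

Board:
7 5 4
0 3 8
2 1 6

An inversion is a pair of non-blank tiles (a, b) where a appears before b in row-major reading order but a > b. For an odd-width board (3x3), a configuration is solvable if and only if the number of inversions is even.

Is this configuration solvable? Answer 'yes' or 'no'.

Inversions (pairs i<j in row-major order where tile[i] > tile[j] > 0): 19
19 is odd, so the puzzle is not solvable.

Answer: no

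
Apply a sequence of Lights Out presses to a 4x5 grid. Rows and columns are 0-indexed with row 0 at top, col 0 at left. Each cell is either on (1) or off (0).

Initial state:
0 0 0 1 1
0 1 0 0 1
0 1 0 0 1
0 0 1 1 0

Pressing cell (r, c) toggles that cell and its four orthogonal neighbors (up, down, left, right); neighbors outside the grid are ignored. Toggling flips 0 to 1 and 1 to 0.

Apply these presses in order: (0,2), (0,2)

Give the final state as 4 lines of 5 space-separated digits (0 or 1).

Answer: 0 0 0 1 1
0 1 0 0 1
0 1 0 0 1
0 0 1 1 0

Derivation:
After press 1 at (0,2):
0 1 1 0 1
0 1 1 0 1
0 1 0 0 1
0 0 1 1 0

After press 2 at (0,2):
0 0 0 1 1
0 1 0 0 1
0 1 0 0 1
0 0 1 1 0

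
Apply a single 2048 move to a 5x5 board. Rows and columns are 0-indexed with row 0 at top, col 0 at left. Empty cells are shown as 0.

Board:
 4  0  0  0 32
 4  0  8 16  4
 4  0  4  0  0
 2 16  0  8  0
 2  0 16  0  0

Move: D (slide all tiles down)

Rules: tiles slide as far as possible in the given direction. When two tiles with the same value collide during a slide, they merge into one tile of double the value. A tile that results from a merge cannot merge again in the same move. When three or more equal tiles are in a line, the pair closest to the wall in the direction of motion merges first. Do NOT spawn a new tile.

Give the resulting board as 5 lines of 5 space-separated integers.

Slide down:
col 0: [4, 4, 4, 2, 2] -> [0, 0, 4, 8, 4]
col 1: [0, 0, 0, 16, 0] -> [0, 0, 0, 0, 16]
col 2: [0, 8, 4, 0, 16] -> [0, 0, 8, 4, 16]
col 3: [0, 16, 0, 8, 0] -> [0, 0, 0, 16, 8]
col 4: [32, 4, 0, 0, 0] -> [0, 0, 0, 32, 4]

Answer:  0  0  0  0  0
 0  0  0  0  0
 4  0  8  0  0
 8  0  4 16 32
 4 16 16  8  4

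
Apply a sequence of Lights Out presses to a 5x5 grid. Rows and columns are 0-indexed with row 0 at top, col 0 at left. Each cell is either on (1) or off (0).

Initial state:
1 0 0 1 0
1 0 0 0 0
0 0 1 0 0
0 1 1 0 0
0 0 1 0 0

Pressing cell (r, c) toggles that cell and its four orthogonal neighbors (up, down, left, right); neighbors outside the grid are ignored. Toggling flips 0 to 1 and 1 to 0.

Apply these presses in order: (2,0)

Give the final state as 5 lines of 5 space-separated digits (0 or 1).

Answer: 1 0 0 1 0
0 0 0 0 0
1 1 1 0 0
1 1 1 0 0
0 0 1 0 0

Derivation:
After press 1 at (2,0):
1 0 0 1 0
0 0 0 0 0
1 1 1 0 0
1 1 1 0 0
0 0 1 0 0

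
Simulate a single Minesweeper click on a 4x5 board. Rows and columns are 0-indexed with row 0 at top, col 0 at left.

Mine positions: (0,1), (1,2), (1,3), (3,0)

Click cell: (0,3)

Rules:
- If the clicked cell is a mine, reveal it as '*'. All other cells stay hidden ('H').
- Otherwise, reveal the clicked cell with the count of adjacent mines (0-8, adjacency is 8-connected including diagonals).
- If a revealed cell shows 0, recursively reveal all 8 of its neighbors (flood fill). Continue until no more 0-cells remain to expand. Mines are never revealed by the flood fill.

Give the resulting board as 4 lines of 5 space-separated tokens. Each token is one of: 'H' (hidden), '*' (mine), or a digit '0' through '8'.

H H H 2 H
H H H H H
H H H H H
H H H H H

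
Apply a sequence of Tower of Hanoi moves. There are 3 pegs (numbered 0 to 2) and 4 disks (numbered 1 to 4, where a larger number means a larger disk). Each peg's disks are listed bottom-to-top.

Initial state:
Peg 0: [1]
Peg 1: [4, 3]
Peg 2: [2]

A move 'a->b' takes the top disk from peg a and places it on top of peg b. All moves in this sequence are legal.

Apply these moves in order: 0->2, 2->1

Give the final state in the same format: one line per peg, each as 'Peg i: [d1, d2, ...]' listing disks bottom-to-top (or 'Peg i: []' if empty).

Answer: Peg 0: []
Peg 1: [4, 3, 1]
Peg 2: [2]

Derivation:
After move 1 (0->2):
Peg 0: []
Peg 1: [4, 3]
Peg 2: [2, 1]

After move 2 (2->1):
Peg 0: []
Peg 1: [4, 3, 1]
Peg 2: [2]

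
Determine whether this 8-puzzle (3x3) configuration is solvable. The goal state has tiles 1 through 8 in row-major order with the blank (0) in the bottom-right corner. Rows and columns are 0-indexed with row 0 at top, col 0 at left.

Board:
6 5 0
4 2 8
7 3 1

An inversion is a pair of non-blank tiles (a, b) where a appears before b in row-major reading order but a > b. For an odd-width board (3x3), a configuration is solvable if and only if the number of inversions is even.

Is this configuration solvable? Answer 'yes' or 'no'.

Inversions (pairs i<j in row-major order where tile[i] > tile[j] > 0): 19
19 is odd, so the puzzle is not solvable.

Answer: no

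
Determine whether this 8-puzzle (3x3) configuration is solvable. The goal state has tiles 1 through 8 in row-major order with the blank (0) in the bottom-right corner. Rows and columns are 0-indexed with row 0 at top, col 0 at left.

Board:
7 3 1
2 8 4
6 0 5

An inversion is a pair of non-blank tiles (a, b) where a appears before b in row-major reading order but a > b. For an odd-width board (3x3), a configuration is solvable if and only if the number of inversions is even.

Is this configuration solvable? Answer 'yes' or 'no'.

Inversions (pairs i<j in row-major order where tile[i] > tile[j] > 0): 12
12 is even, so the puzzle is solvable.

Answer: yes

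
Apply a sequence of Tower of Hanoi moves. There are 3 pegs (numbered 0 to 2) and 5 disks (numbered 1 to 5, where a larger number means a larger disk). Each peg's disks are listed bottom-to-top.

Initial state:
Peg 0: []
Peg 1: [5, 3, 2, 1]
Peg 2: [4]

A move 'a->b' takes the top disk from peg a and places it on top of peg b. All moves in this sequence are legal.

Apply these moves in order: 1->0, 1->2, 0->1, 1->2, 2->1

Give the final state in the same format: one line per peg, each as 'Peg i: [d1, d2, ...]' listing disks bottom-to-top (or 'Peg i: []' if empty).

After move 1 (1->0):
Peg 0: [1]
Peg 1: [5, 3, 2]
Peg 2: [4]

After move 2 (1->2):
Peg 0: [1]
Peg 1: [5, 3]
Peg 2: [4, 2]

After move 3 (0->1):
Peg 0: []
Peg 1: [5, 3, 1]
Peg 2: [4, 2]

After move 4 (1->2):
Peg 0: []
Peg 1: [5, 3]
Peg 2: [4, 2, 1]

After move 5 (2->1):
Peg 0: []
Peg 1: [5, 3, 1]
Peg 2: [4, 2]

Answer: Peg 0: []
Peg 1: [5, 3, 1]
Peg 2: [4, 2]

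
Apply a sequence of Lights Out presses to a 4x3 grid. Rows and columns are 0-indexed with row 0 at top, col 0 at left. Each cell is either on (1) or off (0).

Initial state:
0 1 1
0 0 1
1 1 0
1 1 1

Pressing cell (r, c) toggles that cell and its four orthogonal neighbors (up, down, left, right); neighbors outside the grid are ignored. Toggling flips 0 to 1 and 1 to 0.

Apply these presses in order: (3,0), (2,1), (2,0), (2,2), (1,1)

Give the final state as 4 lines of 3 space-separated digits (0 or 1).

After press 1 at (3,0):
0 1 1
0 0 1
0 1 0
0 0 1

After press 2 at (2,1):
0 1 1
0 1 1
1 0 1
0 1 1

After press 3 at (2,0):
0 1 1
1 1 1
0 1 1
1 1 1

After press 4 at (2,2):
0 1 1
1 1 0
0 0 0
1 1 0

After press 5 at (1,1):
0 0 1
0 0 1
0 1 0
1 1 0

Answer: 0 0 1
0 0 1
0 1 0
1 1 0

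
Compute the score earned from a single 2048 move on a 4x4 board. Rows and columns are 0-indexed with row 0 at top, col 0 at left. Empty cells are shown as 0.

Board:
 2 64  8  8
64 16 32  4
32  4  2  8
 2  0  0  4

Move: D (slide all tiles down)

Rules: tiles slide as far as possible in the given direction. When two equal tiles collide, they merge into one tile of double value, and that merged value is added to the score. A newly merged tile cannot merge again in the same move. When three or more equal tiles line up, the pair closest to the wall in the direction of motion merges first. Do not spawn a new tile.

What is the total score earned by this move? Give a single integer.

Answer: 0

Derivation:
Slide down:
col 0: [2, 64, 32, 2] -> [2, 64, 32, 2]  score +0 (running 0)
col 1: [64, 16, 4, 0] -> [0, 64, 16, 4]  score +0 (running 0)
col 2: [8, 32, 2, 0] -> [0, 8, 32, 2]  score +0 (running 0)
col 3: [8, 4, 8, 4] -> [8, 4, 8, 4]  score +0 (running 0)
Board after move:
 2  0  0  8
64 64  8  4
32 16 32  8
 2  4  2  4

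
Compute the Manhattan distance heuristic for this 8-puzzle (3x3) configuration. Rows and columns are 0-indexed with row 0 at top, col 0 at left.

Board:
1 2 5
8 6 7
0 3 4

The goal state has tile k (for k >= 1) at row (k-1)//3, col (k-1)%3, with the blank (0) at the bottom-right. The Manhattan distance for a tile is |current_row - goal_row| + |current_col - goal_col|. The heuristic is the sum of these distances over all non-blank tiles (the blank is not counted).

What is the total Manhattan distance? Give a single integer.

Answer: 14

Derivation:
Tile 1: (0,0)->(0,0) = 0
Tile 2: (0,1)->(0,1) = 0
Tile 5: (0,2)->(1,1) = 2
Tile 8: (1,0)->(2,1) = 2
Tile 6: (1,1)->(1,2) = 1
Tile 7: (1,2)->(2,0) = 3
Tile 3: (2,1)->(0,2) = 3
Tile 4: (2,2)->(1,0) = 3
Sum: 0 + 0 + 2 + 2 + 1 + 3 + 3 + 3 = 14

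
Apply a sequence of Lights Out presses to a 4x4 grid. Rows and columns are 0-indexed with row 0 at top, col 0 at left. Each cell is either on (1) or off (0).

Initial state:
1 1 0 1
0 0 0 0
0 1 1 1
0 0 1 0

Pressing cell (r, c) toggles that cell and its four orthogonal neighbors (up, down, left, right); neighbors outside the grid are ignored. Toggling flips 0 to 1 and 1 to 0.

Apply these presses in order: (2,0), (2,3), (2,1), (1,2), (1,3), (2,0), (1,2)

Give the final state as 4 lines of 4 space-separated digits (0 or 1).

After press 1 at (2,0):
1 1 0 1
1 0 0 0
1 0 1 1
1 0 1 0

After press 2 at (2,3):
1 1 0 1
1 0 0 1
1 0 0 0
1 0 1 1

After press 3 at (2,1):
1 1 0 1
1 1 0 1
0 1 1 0
1 1 1 1

After press 4 at (1,2):
1 1 1 1
1 0 1 0
0 1 0 0
1 1 1 1

After press 5 at (1,3):
1 1 1 0
1 0 0 1
0 1 0 1
1 1 1 1

After press 6 at (2,0):
1 1 1 0
0 0 0 1
1 0 0 1
0 1 1 1

After press 7 at (1,2):
1 1 0 0
0 1 1 0
1 0 1 1
0 1 1 1

Answer: 1 1 0 0
0 1 1 0
1 0 1 1
0 1 1 1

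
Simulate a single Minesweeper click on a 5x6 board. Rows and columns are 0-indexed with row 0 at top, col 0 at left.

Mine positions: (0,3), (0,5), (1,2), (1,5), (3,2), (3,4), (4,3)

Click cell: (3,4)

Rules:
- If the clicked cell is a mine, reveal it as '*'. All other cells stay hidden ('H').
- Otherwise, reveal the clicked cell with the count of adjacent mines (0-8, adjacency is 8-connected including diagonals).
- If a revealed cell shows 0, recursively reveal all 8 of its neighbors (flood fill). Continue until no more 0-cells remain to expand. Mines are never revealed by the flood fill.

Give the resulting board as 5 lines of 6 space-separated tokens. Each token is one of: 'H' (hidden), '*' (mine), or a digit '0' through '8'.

H H H H H H
H H H H H H
H H H H H H
H H H H * H
H H H H H H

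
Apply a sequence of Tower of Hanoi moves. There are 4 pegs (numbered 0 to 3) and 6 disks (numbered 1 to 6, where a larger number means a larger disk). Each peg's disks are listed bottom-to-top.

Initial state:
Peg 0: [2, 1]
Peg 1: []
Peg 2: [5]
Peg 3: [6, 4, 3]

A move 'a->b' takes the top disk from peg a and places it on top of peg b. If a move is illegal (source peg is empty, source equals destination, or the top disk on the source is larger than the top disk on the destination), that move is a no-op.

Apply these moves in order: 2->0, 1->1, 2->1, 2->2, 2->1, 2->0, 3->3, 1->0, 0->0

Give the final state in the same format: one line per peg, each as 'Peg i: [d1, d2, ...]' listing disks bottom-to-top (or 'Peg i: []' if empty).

Answer: Peg 0: [2, 1]
Peg 1: [5]
Peg 2: []
Peg 3: [6, 4, 3]

Derivation:
After move 1 (2->0):
Peg 0: [2, 1]
Peg 1: []
Peg 2: [5]
Peg 3: [6, 4, 3]

After move 2 (1->1):
Peg 0: [2, 1]
Peg 1: []
Peg 2: [5]
Peg 3: [6, 4, 3]

After move 3 (2->1):
Peg 0: [2, 1]
Peg 1: [5]
Peg 2: []
Peg 3: [6, 4, 3]

After move 4 (2->2):
Peg 0: [2, 1]
Peg 1: [5]
Peg 2: []
Peg 3: [6, 4, 3]

After move 5 (2->1):
Peg 0: [2, 1]
Peg 1: [5]
Peg 2: []
Peg 3: [6, 4, 3]

After move 6 (2->0):
Peg 0: [2, 1]
Peg 1: [5]
Peg 2: []
Peg 3: [6, 4, 3]

After move 7 (3->3):
Peg 0: [2, 1]
Peg 1: [5]
Peg 2: []
Peg 3: [6, 4, 3]

After move 8 (1->0):
Peg 0: [2, 1]
Peg 1: [5]
Peg 2: []
Peg 3: [6, 4, 3]

After move 9 (0->0):
Peg 0: [2, 1]
Peg 1: [5]
Peg 2: []
Peg 3: [6, 4, 3]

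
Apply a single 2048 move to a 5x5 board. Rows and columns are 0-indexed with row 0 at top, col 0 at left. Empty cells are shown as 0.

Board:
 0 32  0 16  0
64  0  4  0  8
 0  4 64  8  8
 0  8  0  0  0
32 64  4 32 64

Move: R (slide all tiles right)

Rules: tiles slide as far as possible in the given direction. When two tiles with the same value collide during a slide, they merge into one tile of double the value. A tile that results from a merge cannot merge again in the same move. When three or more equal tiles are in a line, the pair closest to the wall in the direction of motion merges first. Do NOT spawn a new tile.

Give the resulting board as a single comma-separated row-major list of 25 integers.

Slide right:
row 0: [0, 32, 0, 16, 0] -> [0, 0, 0, 32, 16]
row 1: [64, 0, 4, 0, 8] -> [0, 0, 64, 4, 8]
row 2: [0, 4, 64, 8, 8] -> [0, 0, 4, 64, 16]
row 3: [0, 8, 0, 0, 0] -> [0, 0, 0, 0, 8]
row 4: [32, 64, 4, 32, 64] -> [32, 64, 4, 32, 64]

Answer: 0, 0, 0, 32, 16, 0, 0, 64, 4, 8, 0, 0, 4, 64, 16, 0, 0, 0, 0, 8, 32, 64, 4, 32, 64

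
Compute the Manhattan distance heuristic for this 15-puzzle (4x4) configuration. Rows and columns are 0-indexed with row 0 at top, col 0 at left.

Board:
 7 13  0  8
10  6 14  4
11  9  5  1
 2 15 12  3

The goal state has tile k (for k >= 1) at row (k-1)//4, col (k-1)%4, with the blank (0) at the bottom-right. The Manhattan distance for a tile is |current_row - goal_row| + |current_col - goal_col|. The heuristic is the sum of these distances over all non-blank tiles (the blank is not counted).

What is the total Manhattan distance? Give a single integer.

Tile 7: (0,0)->(1,2) = 3
Tile 13: (0,1)->(3,0) = 4
Tile 8: (0,3)->(1,3) = 1
Tile 10: (1,0)->(2,1) = 2
Tile 6: (1,1)->(1,1) = 0
Tile 14: (1,2)->(3,1) = 3
Tile 4: (1,3)->(0,3) = 1
Tile 11: (2,0)->(2,2) = 2
Tile 9: (2,1)->(2,0) = 1
Tile 5: (2,2)->(1,0) = 3
Tile 1: (2,3)->(0,0) = 5
Tile 2: (3,0)->(0,1) = 4
Tile 15: (3,1)->(3,2) = 1
Tile 12: (3,2)->(2,3) = 2
Tile 3: (3,3)->(0,2) = 4
Sum: 3 + 4 + 1 + 2 + 0 + 3 + 1 + 2 + 1 + 3 + 5 + 4 + 1 + 2 + 4 = 36

Answer: 36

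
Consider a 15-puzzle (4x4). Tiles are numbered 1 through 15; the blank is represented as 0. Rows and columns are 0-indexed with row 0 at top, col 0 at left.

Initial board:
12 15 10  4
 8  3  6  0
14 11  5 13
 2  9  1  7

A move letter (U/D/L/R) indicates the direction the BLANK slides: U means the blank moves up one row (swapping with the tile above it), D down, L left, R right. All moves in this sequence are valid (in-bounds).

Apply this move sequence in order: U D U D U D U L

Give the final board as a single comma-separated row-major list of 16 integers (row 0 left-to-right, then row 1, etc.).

Answer: 12, 15, 0, 10, 8, 3, 6, 4, 14, 11, 5, 13, 2, 9, 1, 7

Derivation:
After move 1 (U):
12 15 10  0
 8  3  6  4
14 11  5 13
 2  9  1  7

After move 2 (D):
12 15 10  4
 8  3  6  0
14 11  5 13
 2  9  1  7

After move 3 (U):
12 15 10  0
 8  3  6  4
14 11  5 13
 2  9  1  7

After move 4 (D):
12 15 10  4
 8  3  6  0
14 11  5 13
 2  9  1  7

After move 5 (U):
12 15 10  0
 8  3  6  4
14 11  5 13
 2  9  1  7

After move 6 (D):
12 15 10  4
 8  3  6  0
14 11  5 13
 2  9  1  7

After move 7 (U):
12 15 10  0
 8  3  6  4
14 11  5 13
 2  9  1  7

After move 8 (L):
12 15  0 10
 8  3  6  4
14 11  5 13
 2  9  1  7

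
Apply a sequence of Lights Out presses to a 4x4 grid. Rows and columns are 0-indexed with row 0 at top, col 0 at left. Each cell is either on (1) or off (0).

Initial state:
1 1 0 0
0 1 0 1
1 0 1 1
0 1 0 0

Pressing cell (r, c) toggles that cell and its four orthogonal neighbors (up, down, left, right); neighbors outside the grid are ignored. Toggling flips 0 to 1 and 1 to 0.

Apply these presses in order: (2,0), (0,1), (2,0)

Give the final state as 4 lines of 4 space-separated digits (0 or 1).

After press 1 at (2,0):
1 1 0 0
1 1 0 1
0 1 1 1
1 1 0 0

After press 2 at (0,1):
0 0 1 0
1 0 0 1
0 1 1 1
1 1 0 0

After press 3 at (2,0):
0 0 1 0
0 0 0 1
1 0 1 1
0 1 0 0

Answer: 0 0 1 0
0 0 0 1
1 0 1 1
0 1 0 0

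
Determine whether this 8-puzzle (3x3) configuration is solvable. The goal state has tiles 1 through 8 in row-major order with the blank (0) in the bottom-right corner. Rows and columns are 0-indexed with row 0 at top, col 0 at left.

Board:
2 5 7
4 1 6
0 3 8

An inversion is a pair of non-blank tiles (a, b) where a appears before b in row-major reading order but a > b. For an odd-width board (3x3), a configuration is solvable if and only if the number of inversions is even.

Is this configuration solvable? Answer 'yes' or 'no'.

Inversions (pairs i<j in row-major order where tile[i] > tile[j] > 0): 11
11 is odd, so the puzzle is not solvable.

Answer: no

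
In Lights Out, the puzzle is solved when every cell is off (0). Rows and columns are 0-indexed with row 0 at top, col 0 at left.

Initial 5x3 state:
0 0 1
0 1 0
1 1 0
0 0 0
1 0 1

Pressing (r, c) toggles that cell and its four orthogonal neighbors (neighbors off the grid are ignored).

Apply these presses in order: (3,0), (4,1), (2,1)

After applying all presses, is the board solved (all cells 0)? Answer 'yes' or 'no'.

After press 1 at (3,0):
0 0 1
0 1 0
0 1 0
1 1 0
0 0 1

After press 2 at (4,1):
0 0 1
0 1 0
0 1 0
1 0 0
1 1 0

After press 3 at (2,1):
0 0 1
0 0 0
1 0 1
1 1 0
1 1 0

Lights still on: 7

Answer: no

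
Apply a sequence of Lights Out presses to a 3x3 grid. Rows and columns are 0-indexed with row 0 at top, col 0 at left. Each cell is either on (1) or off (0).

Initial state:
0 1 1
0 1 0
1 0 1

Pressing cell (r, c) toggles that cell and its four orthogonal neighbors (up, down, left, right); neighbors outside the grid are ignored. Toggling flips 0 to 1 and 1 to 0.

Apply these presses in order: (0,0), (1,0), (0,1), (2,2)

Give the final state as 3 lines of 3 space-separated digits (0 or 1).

Answer: 1 1 0
0 1 1
0 1 0

Derivation:
After press 1 at (0,0):
1 0 1
1 1 0
1 0 1

After press 2 at (1,0):
0 0 1
0 0 0
0 0 1

After press 3 at (0,1):
1 1 0
0 1 0
0 0 1

After press 4 at (2,2):
1 1 0
0 1 1
0 1 0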